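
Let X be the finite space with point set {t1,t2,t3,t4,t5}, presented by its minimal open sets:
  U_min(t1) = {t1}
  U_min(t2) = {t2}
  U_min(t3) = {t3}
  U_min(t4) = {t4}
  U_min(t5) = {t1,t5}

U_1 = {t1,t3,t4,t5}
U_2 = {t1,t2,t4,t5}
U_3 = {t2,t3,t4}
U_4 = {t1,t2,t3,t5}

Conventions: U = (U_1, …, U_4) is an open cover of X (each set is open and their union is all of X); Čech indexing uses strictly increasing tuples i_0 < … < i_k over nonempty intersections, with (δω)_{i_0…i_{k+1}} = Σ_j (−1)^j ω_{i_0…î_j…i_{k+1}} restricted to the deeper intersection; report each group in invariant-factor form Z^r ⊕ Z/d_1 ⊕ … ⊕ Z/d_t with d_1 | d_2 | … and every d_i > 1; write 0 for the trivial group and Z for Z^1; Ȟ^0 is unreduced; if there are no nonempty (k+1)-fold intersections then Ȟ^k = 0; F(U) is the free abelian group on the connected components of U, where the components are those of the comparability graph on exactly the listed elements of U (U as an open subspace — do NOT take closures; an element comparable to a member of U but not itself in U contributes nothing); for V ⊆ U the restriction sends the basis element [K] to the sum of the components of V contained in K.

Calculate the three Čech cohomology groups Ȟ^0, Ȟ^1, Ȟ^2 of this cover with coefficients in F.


nerve of the cover:
  U12={t1,t4,t5} U13={t3,t4} U14={t1,t3,t5} U23={t2,t4} U24={t1,t2,t5} U34={t2,t3}
  U123={t4} U124={t1,t5} U134={t3} U234={t2}
components per intersection:
  U1: {t1,t5} {t3} {t4}
  U2: {t1,t5} {t2} {t4}
  U3: {t2} {t3} {t4}
  U4: {t1,t5} {t2} {t3}
  U12: {t1,t5} {t4}
  U13: {t3} {t4}
  U14: {t1,t5} {t3}
  U23: {t2} {t4}
  U24: {t1,t5} {t2}
  U34: {t2} {t3}
  U123: {t4}
  U124: {t1,t5}
  U134: {t3}
  U234: {t2}
C dims 12,12,4; δ0: rk 8, SNF 1^8; δ1: rk 4, SNF 1^4
Ȟ^0 = (12 − 8) − 0 = 4, so Ȟ^0 ≅ Z^4
Ȟ^1 = (12 − 4) − 8 = 0, so Ȟ^1 ≅ 0
Ȟ^2 = (4 − 0) − 4 = 0, so Ȟ^2 ≅ 0

Ȟ^0 ≅ Z^4, Ȟ^1 ≅ 0 and Ȟ^2 ≅ 0


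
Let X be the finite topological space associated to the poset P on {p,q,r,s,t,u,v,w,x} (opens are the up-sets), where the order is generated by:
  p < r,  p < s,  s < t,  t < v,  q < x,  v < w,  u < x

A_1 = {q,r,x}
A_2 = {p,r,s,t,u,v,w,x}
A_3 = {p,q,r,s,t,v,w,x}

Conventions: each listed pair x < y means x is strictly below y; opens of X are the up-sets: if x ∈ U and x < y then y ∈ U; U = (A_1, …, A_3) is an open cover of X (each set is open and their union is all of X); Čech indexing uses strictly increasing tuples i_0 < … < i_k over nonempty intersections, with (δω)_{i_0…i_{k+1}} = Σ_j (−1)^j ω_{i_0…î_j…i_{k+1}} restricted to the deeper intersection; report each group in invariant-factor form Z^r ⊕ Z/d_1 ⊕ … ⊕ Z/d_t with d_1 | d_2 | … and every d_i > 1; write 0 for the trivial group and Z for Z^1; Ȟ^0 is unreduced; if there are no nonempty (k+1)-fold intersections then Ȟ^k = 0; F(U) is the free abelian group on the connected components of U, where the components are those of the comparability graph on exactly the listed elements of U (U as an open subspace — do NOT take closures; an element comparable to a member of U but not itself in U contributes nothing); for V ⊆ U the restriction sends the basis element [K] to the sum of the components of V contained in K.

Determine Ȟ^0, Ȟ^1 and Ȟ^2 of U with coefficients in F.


Ȟ^0(U;F) ≅ Z^2, Ȟ^1(U;F) ≅ 0, Ȟ^2(U;F) ≅ 0

cover nerve:
  A12={r,x} A13={q,r,x} A23={p,r,s,t,v,w,x}
  A123={r,x}
components per intersection:
  A1: {q,x} {r}
  A2: {p,r,s,t,v,w} {u,x}
  A3: {p,r,s,t,v,w} {q,x}
  A12: {r} {x}
  A13: {q,x} {r}
  A23: {p,r,s,t,v,w} {x}
  A123: {r} {x}
C dims 6,6,2; δ0: rk 4, SNF 1^4; δ1: rk 2, SNF 1^2
Ȟ^0: (6−4)−0=2 ⇒ Z^2
Ȟ^1: (6−2)−4=0 ⇒ 0
Ȟ^2: (2−0)−2=0 ⇒ 0


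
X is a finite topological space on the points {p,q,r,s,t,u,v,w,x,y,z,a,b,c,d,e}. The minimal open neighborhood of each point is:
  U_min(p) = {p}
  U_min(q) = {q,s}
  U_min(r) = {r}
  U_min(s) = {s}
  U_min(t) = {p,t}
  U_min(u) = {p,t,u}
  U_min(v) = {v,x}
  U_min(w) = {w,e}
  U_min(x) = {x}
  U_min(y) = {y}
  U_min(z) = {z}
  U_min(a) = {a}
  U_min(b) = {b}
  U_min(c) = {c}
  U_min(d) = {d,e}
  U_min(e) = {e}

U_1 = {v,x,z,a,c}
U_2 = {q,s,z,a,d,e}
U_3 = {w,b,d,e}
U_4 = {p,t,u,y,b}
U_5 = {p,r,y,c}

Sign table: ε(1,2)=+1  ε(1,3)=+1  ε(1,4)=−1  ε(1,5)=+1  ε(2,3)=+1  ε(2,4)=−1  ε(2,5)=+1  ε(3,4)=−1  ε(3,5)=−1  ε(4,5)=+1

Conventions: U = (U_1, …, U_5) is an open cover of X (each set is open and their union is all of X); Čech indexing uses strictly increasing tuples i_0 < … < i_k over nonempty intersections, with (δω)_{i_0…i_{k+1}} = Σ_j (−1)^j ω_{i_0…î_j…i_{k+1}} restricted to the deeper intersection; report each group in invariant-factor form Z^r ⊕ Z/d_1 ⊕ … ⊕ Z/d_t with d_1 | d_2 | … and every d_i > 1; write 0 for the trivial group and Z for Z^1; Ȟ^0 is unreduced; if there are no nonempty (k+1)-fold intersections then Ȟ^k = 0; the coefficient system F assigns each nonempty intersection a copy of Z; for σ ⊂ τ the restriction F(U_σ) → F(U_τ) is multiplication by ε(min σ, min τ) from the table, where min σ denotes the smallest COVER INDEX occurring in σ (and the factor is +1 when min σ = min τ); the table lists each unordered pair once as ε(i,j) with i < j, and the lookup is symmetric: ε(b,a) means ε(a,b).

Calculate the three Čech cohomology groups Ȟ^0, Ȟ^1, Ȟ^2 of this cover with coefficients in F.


Ȟ^0 = 0, Ȟ^1 = Z/2 and Ȟ^2 = 0

nonempty intersections:
  U12={z,a} U15={c} U23={d,e} U34={b} U45={p,y}
C dims 5,5; δ0: rk 5, SNF 1^4·2
Ȟ^0: (5−5)−0=0 ⇒ 0
Ȟ^1: (5−0)−5=0 plus torsion [2] ⇒ Z/2
Ȟ^2: (0−0)−0=0 ⇒ 0


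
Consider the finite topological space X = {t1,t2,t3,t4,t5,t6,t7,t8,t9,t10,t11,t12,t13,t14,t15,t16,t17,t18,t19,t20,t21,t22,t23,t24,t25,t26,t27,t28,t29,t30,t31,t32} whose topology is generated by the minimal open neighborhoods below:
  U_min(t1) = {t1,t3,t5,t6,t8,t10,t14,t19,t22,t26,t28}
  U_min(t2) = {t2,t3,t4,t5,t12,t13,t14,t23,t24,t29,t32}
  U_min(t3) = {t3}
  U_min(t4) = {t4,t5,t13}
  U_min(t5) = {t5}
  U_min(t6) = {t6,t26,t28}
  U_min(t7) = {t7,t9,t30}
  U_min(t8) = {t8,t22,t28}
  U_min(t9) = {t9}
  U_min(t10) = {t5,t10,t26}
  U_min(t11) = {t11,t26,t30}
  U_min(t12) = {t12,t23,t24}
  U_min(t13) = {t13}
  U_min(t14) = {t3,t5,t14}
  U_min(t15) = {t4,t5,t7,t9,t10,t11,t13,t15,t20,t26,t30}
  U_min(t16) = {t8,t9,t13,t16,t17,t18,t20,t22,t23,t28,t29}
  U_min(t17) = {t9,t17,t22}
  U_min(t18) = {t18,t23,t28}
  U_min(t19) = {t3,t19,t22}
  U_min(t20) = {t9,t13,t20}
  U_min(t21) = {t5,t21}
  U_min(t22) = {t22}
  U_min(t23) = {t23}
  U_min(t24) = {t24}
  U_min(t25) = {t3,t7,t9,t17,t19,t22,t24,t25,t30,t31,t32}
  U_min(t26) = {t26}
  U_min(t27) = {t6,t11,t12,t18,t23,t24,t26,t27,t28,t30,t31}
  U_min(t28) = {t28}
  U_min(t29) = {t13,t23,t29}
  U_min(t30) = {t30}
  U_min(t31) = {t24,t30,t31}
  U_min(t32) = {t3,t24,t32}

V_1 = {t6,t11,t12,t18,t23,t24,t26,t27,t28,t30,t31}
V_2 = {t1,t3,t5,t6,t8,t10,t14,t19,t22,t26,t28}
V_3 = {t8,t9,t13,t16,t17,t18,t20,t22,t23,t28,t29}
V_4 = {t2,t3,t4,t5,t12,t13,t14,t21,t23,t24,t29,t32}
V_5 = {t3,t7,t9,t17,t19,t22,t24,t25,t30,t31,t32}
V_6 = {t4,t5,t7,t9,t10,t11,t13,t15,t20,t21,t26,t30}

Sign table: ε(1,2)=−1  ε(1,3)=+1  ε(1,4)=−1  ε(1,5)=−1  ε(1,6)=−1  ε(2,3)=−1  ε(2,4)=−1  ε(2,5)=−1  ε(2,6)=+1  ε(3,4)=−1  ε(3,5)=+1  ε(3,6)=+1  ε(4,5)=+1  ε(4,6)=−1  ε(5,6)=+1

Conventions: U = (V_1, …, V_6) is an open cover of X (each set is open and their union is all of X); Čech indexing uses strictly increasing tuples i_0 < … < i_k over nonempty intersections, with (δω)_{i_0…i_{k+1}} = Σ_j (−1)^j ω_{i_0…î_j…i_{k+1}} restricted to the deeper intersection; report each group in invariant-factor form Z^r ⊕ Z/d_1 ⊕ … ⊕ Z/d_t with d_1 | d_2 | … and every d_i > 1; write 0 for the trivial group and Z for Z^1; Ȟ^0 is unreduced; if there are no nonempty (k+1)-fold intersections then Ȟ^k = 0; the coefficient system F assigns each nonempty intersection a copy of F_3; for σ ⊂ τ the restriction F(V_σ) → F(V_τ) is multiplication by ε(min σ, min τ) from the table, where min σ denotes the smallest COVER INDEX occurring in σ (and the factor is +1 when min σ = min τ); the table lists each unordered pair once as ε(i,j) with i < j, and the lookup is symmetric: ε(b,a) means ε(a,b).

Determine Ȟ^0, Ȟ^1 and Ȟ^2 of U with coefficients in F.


Ȟ^0(U;F) ≅ 0; Ȟ^1(U;F) ≅ 0; Ȟ^2(U;F) ≅ Z/3

nerve of the cover:
  V12={t6,t26,t28} V13={t18,t23,t28} V14={t12,t23,t24} V15={t24,t30,t31} V16={t11,t26,t30} V23={t8,t22,t28} V24={t3,t5,t14} V25={t3,t19,t22} V26={t5,t10,t26} V34={t13,t23,t29} V35={t9,t17,t22} V36={t9,t13,t20} V45={t3,t24,t32} V46={t4,t5,t13,t21} V56={t7,t9,t30}
  V123={t28} V126={t26} V134={t23} V145={t24} V156={t30} V235={t22} V245={t3} V246={t5} V346={t13} V356={t9}
C dims 6,15,10; δ0: rk_F3 6; δ1: rk_F3 9
Ȟ^0 = (6 − 6) − 0 = 0, so Ȟ^0 ≅ 0
Ȟ^1 = (15 − 9) − 6 = 0, so Ȟ^1 ≅ 0
Ȟ^2 = (10 − 0) − 9 = 1, so Ȟ^2 ≅ Z/3


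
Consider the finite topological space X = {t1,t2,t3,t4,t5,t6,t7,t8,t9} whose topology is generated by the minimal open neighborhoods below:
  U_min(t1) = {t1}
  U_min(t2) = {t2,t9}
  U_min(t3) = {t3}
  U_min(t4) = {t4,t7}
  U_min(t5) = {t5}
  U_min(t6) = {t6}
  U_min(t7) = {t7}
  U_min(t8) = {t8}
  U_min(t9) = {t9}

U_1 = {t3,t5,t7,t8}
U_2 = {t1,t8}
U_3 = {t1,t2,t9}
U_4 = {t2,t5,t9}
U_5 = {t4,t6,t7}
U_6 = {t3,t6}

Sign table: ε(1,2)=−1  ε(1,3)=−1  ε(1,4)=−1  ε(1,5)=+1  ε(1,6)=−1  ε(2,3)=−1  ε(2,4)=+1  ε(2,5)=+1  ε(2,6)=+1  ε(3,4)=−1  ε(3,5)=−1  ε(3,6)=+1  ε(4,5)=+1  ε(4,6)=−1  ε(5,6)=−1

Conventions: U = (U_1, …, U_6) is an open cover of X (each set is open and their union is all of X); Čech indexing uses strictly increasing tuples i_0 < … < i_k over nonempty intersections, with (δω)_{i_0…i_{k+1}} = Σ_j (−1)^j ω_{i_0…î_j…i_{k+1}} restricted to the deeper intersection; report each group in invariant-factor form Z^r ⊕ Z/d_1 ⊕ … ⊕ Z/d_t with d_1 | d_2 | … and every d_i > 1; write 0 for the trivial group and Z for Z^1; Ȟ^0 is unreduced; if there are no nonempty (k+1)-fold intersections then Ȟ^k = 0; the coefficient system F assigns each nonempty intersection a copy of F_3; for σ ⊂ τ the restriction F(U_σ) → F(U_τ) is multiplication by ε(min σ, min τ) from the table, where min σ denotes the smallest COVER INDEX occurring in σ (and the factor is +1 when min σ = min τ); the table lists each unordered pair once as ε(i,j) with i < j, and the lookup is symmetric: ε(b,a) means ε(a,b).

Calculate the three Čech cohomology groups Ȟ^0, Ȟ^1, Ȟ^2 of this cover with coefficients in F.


intersection data:
  U12={t8} U14={t5} U15={t7} U16={t3} U23={t1} U34={t2,t9} U56={t6}
C dims 6,7; δ0: rk_F3 5
Ȟ^0 = (6 − 5) − 0 = 1, so Ȟ^0 ≅ Z/3
Ȟ^1 = (7 − 0) − 5 = 2, so Ȟ^1 ≅ Z/3 ⊕ Z/3
Ȟ^2 = (0 − 0) − 0 = 0, so Ȟ^2 ≅ 0

Ȟ^0 = Z/3; Ȟ^1 = Z/3 ⊕ Z/3; Ȟ^2 = 0


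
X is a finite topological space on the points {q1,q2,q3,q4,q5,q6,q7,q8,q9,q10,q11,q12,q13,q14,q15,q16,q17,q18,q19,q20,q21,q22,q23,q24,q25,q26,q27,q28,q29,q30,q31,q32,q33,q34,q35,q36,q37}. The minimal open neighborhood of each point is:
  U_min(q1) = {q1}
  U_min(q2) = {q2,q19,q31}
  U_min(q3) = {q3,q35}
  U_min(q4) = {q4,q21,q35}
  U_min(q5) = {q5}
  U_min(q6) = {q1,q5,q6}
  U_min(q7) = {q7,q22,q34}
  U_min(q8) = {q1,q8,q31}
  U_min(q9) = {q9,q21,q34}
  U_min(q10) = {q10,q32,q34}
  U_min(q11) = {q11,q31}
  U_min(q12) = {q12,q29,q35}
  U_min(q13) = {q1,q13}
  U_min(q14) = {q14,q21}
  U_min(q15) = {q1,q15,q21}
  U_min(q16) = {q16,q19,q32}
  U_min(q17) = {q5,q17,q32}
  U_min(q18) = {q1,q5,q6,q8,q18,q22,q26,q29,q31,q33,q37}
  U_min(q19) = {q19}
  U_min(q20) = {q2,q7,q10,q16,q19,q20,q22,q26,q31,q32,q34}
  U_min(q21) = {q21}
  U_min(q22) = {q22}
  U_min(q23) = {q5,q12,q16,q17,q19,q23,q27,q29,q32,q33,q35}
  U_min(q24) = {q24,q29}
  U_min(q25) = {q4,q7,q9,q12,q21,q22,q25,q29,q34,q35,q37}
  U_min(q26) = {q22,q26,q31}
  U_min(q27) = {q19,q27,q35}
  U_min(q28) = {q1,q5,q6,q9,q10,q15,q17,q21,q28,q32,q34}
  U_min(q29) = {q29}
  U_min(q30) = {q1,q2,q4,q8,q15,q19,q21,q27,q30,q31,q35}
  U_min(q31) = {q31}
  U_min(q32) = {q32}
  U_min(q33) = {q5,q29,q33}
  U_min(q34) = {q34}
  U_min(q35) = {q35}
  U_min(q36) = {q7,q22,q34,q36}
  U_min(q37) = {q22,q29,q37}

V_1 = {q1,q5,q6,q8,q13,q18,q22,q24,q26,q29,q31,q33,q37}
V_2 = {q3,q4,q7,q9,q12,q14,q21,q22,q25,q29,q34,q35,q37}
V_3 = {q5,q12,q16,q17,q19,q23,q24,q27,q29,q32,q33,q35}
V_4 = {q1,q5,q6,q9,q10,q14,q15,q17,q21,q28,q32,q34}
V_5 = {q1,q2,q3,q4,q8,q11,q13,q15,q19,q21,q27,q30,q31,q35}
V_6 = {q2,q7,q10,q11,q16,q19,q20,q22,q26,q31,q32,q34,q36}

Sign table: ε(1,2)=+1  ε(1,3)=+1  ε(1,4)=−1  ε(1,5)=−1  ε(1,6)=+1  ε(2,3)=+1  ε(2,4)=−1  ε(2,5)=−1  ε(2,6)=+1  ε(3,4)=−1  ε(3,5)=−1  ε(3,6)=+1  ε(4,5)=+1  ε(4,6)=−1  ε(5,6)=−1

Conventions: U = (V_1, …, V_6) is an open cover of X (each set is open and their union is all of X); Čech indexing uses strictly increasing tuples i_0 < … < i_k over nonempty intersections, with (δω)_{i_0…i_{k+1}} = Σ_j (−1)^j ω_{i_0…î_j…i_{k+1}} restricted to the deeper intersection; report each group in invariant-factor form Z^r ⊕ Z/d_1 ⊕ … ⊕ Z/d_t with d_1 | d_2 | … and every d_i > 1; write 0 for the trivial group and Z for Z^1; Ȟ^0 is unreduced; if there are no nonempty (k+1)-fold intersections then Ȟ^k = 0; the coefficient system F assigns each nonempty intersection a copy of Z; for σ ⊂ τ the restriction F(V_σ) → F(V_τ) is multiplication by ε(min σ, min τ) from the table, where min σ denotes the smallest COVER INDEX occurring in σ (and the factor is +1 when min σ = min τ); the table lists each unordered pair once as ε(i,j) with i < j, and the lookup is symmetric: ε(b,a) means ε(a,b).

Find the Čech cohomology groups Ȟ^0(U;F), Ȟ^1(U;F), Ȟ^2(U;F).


Ȟ^0 ≅ Z, Ȟ^1 ≅ 0 and Ȟ^2 ≅ Z/2

intersection data:
  V12={q22,q29,q37} V13={q5,q24,q29,q33} V14={q1,q5,q6} V15={q1,q8,q13,q31} V16={q22,q26,q31} V23={q12,q29,q35} V24={q9,q14,q21,q34} V25={q3,q4,q21,q35} V26={q7,q22,q34} V34={q5,q17,q32} V35={q19,q27,q35} V36={q16,q19,q32} V45={q1,q15,q21} V46={q10,q32,q34} V56={q2,q11,q19,q31}
  V123={q29} V126={q22} V134={q5} V145={q1} V156={q31} V235={q35} V245={q21} V246={q34} V346={q32} V356={q19}
C dims 6,15,10; δ0: rk 5, SNF 1^5; δ1: rk 10, SNF 1^9·2
Ȟ^0 = (6 − 5) − 0 = 1, so Ȟ^0 ≅ Z
Ȟ^1 = (15 − 10) − 5 = 0, so Ȟ^1 ≅ 0
Ȟ^2 = (10 − 0) − 10 = 0 plus torsion [2], so Ȟ^2 ≅ Z/2


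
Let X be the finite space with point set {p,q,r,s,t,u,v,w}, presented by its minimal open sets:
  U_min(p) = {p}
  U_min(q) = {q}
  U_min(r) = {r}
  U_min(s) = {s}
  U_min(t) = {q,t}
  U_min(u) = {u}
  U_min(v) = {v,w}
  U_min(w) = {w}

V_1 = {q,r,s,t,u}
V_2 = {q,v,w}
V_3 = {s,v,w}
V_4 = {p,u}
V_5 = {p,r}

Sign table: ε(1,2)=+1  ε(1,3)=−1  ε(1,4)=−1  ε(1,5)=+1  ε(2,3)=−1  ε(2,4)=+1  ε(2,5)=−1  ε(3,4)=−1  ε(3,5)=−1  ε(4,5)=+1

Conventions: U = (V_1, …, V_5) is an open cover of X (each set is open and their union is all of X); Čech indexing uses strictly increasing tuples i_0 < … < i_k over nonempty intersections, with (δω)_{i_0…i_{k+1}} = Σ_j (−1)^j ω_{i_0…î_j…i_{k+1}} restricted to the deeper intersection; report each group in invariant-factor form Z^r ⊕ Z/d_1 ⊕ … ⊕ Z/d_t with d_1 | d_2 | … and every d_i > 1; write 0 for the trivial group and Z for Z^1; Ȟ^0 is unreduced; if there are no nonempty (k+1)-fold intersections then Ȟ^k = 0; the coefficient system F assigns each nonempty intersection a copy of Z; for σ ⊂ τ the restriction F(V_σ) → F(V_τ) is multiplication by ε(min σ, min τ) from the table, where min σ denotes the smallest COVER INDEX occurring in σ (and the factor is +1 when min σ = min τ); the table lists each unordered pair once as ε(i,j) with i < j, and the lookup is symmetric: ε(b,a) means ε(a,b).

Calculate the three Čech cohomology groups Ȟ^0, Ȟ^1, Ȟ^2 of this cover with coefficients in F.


Ȟ^0 ≅ 0; Ȟ^1 ≅ Z ⊕ Z/2; Ȟ^2 ≅ 0

nonempty intersections:
  V12={q} V13={s} V14={u} V15={r} V23={v,w} V45={p}
C dims 5,6; δ0: rk 5, SNF 1^4·2
Ȟ^0: (5−5)−0=0 ⇒ 0
Ȟ^1: (6−0)−5=1 plus torsion [2] ⇒ Z ⊕ Z/2
Ȟ^2: (0−0)−0=0 ⇒ 0


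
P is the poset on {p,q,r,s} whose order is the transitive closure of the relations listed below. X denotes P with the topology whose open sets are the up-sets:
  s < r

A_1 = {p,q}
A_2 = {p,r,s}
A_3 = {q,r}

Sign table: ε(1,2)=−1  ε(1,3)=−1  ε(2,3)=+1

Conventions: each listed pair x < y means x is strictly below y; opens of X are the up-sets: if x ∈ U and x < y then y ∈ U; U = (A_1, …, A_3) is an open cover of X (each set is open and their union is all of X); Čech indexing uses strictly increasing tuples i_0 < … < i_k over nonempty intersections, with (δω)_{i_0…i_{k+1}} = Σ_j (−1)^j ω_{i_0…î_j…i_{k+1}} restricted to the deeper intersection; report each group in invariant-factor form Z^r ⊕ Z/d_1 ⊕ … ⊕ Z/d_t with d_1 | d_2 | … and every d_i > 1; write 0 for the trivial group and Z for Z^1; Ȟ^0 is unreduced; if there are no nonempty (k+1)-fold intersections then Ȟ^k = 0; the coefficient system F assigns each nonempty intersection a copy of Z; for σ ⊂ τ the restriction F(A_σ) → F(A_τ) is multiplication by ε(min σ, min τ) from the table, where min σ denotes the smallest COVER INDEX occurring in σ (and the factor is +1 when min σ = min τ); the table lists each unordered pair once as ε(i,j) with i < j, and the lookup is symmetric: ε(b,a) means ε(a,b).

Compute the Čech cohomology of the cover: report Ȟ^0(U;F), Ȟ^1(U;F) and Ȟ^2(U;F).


Ȟ^0(U;F) ≅ Z, Ȟ^1(U;F) ≅ Z and Ȟ^2(U;F) ≅ 0

nerve of the cover:
  A12={p} A13={q} A23={r}
C dims 3,3; δ0: rk 2, SNF 1^2
Ȟ^0 = (3 − 2) − 0 = 1, so Ȟ^0 ≅ Z
Ȟ^1 = (3 − 0) − 2 = 1, so Ȟ^1 ≅ Z
Ȟ^2 = (0 − 0) − 0 = 0, so Ȟ^2 ≅ 0


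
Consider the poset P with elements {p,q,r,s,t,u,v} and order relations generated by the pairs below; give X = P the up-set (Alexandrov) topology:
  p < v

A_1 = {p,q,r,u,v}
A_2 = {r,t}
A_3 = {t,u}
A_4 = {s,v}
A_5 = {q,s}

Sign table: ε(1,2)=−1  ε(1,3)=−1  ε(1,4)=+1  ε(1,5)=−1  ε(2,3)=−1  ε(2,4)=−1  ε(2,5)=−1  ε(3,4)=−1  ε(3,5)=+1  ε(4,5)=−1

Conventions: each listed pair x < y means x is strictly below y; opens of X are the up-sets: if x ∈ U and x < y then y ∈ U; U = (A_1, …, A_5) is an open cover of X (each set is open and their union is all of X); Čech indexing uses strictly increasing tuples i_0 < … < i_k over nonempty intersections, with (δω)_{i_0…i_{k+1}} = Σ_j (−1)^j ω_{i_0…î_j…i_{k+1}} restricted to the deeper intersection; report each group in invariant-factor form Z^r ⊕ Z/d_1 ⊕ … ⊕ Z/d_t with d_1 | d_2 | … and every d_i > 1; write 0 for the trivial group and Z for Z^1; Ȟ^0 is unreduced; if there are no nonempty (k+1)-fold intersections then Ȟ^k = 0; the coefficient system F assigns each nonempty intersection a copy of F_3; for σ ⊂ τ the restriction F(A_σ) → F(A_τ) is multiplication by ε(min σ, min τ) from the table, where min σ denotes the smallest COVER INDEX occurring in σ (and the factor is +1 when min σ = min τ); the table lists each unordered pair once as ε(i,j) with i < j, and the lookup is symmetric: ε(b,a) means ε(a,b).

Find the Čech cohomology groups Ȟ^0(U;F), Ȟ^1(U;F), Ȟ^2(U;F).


Ȟ^0 ≅ 0,  Ȟ^1 ≅ Z/3,  Ȟ^2 ≅ 0

intersection data:
  A12={r} A13={u} A14={v} A15={q} A23={t} A45={s}
C dims 5,6; δ0: rk_F3 5
Ȟ^0 = (5 − 5) − 0 = 0, so Ȟ^0 ≅ 0
Ȟ^1 = (6 − 0) − 5 = 1, so Ȟ^1 ≅ Z/3
Ȟ^2 = (0 − 0) − 0 = 0, so Ȟ^2 ≅ 0


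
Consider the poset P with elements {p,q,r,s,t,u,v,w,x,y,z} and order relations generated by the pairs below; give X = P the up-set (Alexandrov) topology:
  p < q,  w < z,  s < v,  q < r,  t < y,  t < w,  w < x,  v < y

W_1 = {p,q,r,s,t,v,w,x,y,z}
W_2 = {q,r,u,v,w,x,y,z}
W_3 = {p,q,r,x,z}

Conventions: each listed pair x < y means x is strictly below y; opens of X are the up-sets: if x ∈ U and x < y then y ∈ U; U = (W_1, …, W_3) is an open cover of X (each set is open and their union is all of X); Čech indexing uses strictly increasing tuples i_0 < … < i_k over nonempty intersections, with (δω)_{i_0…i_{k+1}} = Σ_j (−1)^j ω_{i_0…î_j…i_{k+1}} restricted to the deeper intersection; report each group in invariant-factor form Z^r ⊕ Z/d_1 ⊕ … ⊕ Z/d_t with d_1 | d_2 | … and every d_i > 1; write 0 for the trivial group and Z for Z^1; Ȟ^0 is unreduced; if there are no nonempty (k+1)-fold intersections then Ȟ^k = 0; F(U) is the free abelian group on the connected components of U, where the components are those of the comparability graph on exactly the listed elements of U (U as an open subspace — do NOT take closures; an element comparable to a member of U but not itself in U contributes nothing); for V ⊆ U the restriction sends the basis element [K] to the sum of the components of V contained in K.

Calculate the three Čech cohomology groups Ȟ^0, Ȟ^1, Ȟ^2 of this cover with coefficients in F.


nonempty overlaps:
  W12={q,r,v,w,x,y,z} W13={p,q,r,x,z} W23={q,r,x,z}
  W123={q,r,x,z}
components per intersection:
  W1: {p,q,r} {s,t,v,w,x,y,z}
  W2: {q,r} {u} {v,y} {w,x,z}
  W3: {p,q,r} {x} {z}
  W12: {q,r} {v,y} {w,x,z}
  W13: {p,q,r} {x} {z}
  W23: {q,r} {x} {z}
  W123: {q,r} {x} {z}
C dims 9,9,3; δ0: rk 6, SNF 1^6; δ1: rk 3, SNF 1^3
degree 0: 9−6−0 = 3 → Ȟ^0 ≅ Z^3
degree 1: 9−3−6 = 0 → Ȟ^1 ≅ 0
degree 2: 3−0−3 = 0 → Ȟ^2 ≅ 0

Ȟ^0 = Z^3,  Ȟ^1 = 0,  Ȟ^2 = 0


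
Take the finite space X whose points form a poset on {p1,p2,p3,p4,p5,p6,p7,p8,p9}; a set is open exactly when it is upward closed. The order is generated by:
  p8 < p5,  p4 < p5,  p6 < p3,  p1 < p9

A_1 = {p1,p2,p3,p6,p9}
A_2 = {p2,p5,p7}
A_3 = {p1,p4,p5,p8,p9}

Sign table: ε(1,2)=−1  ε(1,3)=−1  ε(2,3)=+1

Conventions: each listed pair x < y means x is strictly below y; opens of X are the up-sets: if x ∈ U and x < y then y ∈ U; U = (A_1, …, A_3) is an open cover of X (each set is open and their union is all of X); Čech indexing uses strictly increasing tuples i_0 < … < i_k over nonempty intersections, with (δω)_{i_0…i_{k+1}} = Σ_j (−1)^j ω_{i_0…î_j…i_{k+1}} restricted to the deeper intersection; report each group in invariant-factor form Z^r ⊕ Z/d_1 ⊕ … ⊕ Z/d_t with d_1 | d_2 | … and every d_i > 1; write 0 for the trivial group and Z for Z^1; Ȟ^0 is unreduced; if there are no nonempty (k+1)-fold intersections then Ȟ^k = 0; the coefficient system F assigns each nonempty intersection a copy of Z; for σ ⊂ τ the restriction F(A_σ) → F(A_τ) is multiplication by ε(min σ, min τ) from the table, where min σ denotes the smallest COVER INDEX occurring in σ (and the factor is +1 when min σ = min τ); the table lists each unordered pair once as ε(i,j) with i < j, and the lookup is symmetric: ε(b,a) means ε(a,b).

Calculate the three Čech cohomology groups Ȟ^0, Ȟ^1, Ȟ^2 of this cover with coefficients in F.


Ȟ^0(U;F) ≅ Z; Ȟ^1(U;F) ≅ Z; Ȟ^2(U;F) ≅ 0

nerve of the cover:
  A12={p2} A13={p1,p9} A23={p5}
C dims 3,3; δ0: rk 2, SNF 1^2
Ȟ^0 = (3 − 2) − 0 = 1, so Ȟ^0 ≅ Z
Ȟ^1 = (3 − 0) − 2 = 1, so Ȟ^1 ≅ Z
Ȟ^2 = (0 − 0) − 0 = 0, so Ȟ^2 ≅ 0


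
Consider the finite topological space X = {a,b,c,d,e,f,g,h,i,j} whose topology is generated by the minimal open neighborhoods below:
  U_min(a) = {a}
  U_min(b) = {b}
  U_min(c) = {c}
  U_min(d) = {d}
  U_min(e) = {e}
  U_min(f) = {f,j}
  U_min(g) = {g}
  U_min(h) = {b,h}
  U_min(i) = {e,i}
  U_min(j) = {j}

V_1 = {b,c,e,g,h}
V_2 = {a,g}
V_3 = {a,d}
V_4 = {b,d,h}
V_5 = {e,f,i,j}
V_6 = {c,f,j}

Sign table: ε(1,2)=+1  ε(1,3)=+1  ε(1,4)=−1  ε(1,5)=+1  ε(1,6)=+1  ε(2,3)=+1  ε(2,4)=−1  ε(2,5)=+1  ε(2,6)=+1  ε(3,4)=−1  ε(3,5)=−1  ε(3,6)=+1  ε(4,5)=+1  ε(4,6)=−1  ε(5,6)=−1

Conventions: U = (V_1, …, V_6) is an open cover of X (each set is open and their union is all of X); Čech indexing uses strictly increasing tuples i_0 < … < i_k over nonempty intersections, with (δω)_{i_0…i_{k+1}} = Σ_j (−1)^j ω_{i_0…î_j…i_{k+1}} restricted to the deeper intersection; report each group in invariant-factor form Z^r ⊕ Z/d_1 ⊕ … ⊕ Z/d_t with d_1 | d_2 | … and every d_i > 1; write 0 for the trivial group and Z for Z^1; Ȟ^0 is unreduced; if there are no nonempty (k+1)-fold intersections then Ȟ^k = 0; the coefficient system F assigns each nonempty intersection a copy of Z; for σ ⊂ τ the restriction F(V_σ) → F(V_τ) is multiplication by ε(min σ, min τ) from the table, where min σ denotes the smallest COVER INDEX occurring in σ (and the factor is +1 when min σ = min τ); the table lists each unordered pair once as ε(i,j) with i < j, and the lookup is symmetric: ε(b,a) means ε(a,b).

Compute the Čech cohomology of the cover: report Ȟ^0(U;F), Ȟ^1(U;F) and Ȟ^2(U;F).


nerve of the cover:
  V12={g} V14={b,h} V15={e} V16={c} V23={a} V34={d} V56={f,j}
C dims 6,7; δ0: rk 6, SNF 1^5·2
Ȟ^0 = (6 − 6) − 0 = 0, so Ȟ^0 ≅ 0
Ȟ^1 = (7 − 0) − 6 = 1 plus torsion [2], so Ȟ^1 ≅ Z ⊕ Z/2
Ȟ^2 = (0 − 0) − 0 = 0, so Ȟ^2 ≅ 0

Ȟ^0 ≅ 0, Ȟ^1 ≅ Z ⊕ Z/2, Ȟ^2 ≅ 0


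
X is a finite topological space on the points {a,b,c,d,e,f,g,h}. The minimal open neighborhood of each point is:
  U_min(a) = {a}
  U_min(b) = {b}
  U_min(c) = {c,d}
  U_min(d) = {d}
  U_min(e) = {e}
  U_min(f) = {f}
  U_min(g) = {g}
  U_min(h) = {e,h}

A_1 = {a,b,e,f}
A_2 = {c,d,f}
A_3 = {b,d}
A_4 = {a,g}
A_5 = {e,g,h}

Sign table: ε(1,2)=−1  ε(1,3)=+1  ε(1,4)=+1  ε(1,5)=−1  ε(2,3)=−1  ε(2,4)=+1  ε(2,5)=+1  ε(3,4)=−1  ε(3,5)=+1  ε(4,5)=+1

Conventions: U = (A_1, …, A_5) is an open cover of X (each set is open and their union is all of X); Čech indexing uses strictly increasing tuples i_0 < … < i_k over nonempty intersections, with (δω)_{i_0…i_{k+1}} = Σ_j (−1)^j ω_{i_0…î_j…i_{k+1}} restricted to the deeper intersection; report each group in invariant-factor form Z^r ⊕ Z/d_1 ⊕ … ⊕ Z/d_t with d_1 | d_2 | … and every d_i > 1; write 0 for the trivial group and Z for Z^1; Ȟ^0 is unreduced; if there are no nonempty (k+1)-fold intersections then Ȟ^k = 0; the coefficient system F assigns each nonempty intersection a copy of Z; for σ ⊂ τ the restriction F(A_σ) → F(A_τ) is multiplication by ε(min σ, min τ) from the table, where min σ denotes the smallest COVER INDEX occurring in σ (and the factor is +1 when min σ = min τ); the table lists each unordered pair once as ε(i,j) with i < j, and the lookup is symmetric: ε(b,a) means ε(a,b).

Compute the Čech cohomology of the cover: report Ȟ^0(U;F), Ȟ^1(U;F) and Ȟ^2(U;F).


nerve of the cover:
  A12={f} A13={b} A14={a} A15={e} A23={d} A45={g}
C dims 5,6; δ0: rk 5, SNF 1^4·2
Ȟ^0 = (5 − 5) − 0 = 0, so Ȟ^0 ≅ 0
Ȟ^1 = (6 − 0) − 5 = 1 plus torsion [2], so Ȟ^1 ≅ Z ⊕ Z/2
Ȟ^2 = (0 − 0) − 0 = 0, so Ȟ^2 ≅ 0

Ȟ^0 = 0; Ȟ^1 = Z ⊕ Z/2; Ȟ^2 = 0


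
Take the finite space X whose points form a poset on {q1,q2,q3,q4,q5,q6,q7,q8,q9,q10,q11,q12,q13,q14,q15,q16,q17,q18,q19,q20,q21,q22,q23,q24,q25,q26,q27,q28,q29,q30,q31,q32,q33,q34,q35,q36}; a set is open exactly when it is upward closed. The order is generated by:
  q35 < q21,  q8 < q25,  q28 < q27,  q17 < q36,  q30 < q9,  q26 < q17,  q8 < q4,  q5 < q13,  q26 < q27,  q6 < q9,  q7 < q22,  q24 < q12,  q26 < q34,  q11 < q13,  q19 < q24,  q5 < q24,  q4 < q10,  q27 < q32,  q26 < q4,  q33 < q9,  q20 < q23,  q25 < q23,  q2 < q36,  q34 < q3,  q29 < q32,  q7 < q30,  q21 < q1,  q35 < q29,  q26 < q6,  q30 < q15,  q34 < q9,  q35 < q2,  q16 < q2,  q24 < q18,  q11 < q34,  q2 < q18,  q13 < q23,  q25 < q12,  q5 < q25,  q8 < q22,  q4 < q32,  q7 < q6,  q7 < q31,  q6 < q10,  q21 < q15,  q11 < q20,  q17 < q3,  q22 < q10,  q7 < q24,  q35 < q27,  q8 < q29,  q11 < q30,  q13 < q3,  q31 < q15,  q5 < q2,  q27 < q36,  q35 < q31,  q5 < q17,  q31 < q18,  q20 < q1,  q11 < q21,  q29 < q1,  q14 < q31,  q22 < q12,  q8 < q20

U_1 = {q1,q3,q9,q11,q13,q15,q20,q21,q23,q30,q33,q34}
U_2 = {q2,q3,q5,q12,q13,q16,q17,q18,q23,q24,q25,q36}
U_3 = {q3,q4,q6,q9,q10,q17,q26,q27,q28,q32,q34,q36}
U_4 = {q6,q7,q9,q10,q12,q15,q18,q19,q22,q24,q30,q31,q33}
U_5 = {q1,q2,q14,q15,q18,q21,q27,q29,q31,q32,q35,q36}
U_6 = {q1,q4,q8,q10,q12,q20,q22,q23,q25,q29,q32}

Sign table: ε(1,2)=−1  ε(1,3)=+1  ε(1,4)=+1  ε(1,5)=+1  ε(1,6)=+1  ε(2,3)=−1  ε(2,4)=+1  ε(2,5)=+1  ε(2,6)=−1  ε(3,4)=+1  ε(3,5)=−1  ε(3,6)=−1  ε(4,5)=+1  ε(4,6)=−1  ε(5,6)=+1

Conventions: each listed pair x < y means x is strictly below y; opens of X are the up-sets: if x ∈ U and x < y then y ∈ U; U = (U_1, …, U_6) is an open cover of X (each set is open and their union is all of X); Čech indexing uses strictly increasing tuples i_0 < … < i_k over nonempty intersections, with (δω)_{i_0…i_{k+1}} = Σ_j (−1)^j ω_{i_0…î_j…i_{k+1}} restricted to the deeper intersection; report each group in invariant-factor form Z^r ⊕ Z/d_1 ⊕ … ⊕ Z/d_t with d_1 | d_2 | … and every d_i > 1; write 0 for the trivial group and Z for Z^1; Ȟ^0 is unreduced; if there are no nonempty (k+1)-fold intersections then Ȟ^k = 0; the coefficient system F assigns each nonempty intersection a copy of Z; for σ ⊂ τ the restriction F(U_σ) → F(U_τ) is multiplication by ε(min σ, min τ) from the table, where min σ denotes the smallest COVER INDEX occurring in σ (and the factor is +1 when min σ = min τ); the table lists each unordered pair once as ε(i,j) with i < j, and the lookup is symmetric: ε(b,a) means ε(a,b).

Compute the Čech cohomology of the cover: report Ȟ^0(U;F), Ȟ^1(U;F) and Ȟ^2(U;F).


Ȟ^0(U;F) ≅ 0, Ȟ^1(U;F) ≅ Z/2, Ȟ^2(U;F) ≅ Z

intersection data:
  U12={q3,q13,q23} U13={q3,q9,q34} U14={q9,q15,q30,q33} U15={q1,q15,q21} U16={q1,q20,q23} U23={q3,q17,q36} U24={q12,q18,q24} U25={q2,q18,q36} U26={q12,q23,q25} U34={q6,q9,q10} U35={q27,q32,q36} U36={q4,q10,q32} U45={q15,q18,q31} U46={q10,q12,q22} U56={q1,q29,q32}
  U123={q3} U126={q23} U134={q9} U145={q15} U156={q1} U235={q36} U245={q18} U246={q12} U346={q10} U356={q32}
C dims 6,15,10; δ0: rk 6, SNF 1^5·2; δ1: rk 9, SNF 1^9
Ȟ^0 = (6 − 6) − 0 = 0, so Ȟ^0 ≅ 0
Ȟ^1 = (15 − 9) − 6 = 0 plus torsion [2], so Ȟ^1 ≅ Z/2
Ȟ^2 = (10 − 0) − 9 = 1, so Ȟ^2 ≅ Z


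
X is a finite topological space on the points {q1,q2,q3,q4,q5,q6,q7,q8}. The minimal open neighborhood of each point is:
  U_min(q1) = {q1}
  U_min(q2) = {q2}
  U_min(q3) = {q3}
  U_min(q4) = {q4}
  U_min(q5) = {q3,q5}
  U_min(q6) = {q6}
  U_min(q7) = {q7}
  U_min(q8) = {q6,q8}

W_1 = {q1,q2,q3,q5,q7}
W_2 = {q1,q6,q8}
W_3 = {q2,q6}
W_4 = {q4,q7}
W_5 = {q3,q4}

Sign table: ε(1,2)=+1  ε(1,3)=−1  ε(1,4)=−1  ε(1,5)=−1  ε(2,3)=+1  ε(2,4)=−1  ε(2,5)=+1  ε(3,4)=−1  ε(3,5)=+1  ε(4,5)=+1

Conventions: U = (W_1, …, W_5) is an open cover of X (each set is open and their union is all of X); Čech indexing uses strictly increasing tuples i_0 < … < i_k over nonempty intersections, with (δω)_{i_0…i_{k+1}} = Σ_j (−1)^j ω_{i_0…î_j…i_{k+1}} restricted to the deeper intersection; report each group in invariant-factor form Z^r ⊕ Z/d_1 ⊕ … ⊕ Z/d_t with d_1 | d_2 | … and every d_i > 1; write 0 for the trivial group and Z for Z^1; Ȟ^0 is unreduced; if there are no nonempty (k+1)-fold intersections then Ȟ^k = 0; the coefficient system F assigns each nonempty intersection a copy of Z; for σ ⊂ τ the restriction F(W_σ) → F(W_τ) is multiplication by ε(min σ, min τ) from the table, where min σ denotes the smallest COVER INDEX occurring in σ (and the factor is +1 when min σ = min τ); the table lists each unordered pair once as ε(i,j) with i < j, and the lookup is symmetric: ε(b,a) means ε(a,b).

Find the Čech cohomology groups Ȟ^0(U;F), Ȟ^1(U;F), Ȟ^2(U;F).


Ȟ^0 ≅ 0, Ȟ^1 ≅ Z ⊕ Z/2 and Ȟ^2 ≅ 0

nonempty overlaps:
  W12={q1} W13={q2} W14={q7} W15={q3} W23={q6} W45={q4}
C dims 5,6; δ0: rk 5, SNF 1^4·2
degree 0: 5−5−0 = 0 → Ȟ^0 ≅ 0
degree 1: 6−0−5 = 1 plus torsion [2] → Ȟ^1 ≅ Z ⊕ Z/2
degree 2: 0−0−0 = 0 → Ȟ^2 ≅ 0


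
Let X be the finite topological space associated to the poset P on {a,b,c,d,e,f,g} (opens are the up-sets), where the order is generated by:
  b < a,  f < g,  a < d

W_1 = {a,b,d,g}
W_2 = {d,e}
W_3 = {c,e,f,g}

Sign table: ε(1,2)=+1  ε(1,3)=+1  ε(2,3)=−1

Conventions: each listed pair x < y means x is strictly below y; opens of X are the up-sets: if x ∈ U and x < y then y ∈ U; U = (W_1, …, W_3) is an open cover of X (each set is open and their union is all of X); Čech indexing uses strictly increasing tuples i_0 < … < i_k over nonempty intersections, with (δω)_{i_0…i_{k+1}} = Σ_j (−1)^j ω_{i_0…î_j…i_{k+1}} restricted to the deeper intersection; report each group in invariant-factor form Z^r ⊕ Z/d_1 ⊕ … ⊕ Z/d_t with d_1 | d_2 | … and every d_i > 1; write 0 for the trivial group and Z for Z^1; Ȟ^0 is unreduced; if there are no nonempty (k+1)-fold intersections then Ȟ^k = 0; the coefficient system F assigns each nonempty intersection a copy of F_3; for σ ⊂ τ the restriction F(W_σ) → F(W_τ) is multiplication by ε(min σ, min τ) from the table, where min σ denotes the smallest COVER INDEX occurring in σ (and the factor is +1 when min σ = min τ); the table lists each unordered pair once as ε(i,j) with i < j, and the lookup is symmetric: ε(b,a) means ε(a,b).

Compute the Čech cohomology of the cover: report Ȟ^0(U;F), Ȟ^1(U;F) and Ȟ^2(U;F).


nerve simplices:
  W12={d} W13={g} W23={e}
C dims 3,3; δ0: rk_F3 3
degree 0: 3−3−0 = 0 → Ȟ^0 ≅ 0
degree 1: 3−0−3 = 0 → Ȟ^1 ≅ 0
degree 2: 0−0−0 = 0 → Ȟ^2 ≅ 0

Ȟ^0 = 0, Ȟ^1 = 0, Ȟ^2 = 0


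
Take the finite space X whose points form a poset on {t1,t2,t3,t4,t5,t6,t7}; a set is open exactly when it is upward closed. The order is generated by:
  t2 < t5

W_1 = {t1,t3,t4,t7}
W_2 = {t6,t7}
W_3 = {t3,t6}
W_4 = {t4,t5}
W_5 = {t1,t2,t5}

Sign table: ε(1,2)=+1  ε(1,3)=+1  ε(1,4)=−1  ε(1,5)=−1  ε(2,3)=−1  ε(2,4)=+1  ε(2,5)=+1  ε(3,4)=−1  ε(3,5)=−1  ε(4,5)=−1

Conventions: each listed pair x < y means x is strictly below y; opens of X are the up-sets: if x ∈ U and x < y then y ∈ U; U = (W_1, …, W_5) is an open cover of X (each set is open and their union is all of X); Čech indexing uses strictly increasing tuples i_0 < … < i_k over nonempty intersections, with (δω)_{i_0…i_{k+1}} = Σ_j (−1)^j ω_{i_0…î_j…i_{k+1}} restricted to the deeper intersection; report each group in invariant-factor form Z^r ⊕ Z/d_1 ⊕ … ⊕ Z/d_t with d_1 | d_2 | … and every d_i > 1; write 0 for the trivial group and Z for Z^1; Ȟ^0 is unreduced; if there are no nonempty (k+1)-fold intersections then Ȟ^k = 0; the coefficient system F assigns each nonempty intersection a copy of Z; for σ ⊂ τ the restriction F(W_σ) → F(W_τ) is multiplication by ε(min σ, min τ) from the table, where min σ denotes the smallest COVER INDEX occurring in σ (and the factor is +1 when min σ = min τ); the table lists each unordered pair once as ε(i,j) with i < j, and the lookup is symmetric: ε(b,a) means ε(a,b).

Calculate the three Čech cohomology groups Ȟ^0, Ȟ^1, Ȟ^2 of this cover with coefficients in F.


Ȟ^0 ≅ 0, Ȟ^1 ≅ Z ⊕ Z/2, Ȟ^2 ≅ 0

nonempty intersections:
  W12={t7} W13={t3} W14={t4} W15={t1} W23={t6} W45={t5}
C dims 5,6; δ0: rk 5, SNF 1^4·2
Ȟ^0: (5−5)−0=0 ⇒ 0
Ȟ^1: (6−0)−5=1 plus torsion [2] ⇒ Z ⊕ Z/2
Ȟ^2: (0−0)−0=0 ⇒ 0


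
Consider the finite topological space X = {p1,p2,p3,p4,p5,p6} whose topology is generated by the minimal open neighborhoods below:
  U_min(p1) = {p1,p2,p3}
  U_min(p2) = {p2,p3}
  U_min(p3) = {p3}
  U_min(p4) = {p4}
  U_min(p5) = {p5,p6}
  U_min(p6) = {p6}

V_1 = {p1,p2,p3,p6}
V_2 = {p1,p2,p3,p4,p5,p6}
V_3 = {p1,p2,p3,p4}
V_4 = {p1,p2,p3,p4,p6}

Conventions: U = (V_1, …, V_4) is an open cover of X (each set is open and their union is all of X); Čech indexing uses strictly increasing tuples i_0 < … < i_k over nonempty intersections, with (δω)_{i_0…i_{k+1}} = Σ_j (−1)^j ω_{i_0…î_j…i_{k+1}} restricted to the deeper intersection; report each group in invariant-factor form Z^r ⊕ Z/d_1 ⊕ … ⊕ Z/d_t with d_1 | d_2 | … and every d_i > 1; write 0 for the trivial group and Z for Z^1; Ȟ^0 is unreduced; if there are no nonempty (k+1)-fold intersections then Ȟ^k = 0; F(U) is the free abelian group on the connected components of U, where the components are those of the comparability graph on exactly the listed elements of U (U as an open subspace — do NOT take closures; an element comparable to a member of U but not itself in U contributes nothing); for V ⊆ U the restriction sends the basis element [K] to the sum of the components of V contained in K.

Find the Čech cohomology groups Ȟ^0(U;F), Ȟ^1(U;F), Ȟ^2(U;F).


Ȟ^0(U;F) ≅ Z^3; Ȟ^1(U;F) ≅ 0; Ȟ^2(U;F) ≅ 0

intersection data:
  V12={p1,p2,p3,p6} V13={p1,p2,p3} V14={p1,p2,p3,p6} V23={p1,p2,p3,p4} V24={p1,p2,p3,p4,p6} V34={p1,p2,p3,p4}
  V123={p1,p2,p3} V124={p1,p2,p3,p6} V134={p1,p2,p3} V234={p1,p2,p3,p4}
  V1234={p1,p2,p3}
components per intersection:
  V1: {p1,p2,p3} {p6}
  V2: {p1,p2,p3} {p4} {p5,p6}
  V3: {p1,p2,p3} {p4}
  V4: {p1,p2,p3} {p4} {p6}
  V12: {p1,p2,p3} {p6}
  V13: {p1,p2,p3}
  V14: {p1,p2,p3} {p6}
  V23: {p1,p2,p3} {p4}
  V24: {p1,p2,p3} {p4} {p6}
  V34: {p1,p2,p3} {p4}
  V123: {p1,p2,p3}
  V124: {p1,p2,p3} {p6}
  V134: {p1,p2,p3}
  V234: {p1,p2,p3} {p4}
  V1234: {p1,p2,p3}
C dims 10,12,6,1; δ0: rk 7, SNF 1^7; δ1: rk 5, SNF 1^5; δ2: rk 1, SNF 1^1
Ȟ^0 = (10 − 7) − 0 = 3, so Ȟ^0 ≅ Z^3
Ȟ^1 = (12 − 5) − 7 = 0, so Ȟ^1 ≅ 0
Ȟ^2 = (6 − 1) − 5 = 0, so Ȟ^2 ≅ 0


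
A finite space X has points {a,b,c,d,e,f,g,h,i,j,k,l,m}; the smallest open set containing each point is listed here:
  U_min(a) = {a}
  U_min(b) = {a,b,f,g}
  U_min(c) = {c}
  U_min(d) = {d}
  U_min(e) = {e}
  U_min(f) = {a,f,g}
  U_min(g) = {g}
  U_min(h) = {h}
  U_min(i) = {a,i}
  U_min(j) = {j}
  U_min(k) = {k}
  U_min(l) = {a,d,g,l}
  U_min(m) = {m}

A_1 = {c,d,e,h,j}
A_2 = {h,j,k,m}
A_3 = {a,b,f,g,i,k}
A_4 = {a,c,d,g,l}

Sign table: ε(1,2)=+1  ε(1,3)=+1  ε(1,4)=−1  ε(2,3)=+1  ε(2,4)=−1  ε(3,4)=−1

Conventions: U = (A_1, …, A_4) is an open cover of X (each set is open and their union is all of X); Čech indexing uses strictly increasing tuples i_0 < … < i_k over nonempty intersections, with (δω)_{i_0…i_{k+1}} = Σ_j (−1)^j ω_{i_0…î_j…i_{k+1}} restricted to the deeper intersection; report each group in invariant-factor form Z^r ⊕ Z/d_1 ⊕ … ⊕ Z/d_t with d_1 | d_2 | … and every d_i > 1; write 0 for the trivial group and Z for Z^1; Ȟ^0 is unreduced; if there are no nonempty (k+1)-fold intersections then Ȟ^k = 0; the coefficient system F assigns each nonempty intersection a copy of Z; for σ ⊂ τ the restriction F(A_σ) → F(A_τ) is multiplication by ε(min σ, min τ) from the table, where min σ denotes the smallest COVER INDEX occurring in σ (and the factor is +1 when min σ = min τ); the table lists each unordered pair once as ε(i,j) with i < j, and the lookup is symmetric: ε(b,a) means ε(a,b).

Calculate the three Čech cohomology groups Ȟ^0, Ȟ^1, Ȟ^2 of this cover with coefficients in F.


intersection data:
  A12={h,j} A14={c,d} A23={k} A34={a,g}
C dims 4,4; δ0: rk 3, SNF 1^3
Ȟ^0 = (4 − 3) − 0 = 1, so Ȟ^0 ≅ Z
Ȟ^1 = (4 − 0) − 3 = 1, so Ȟ^1 ≅ Z
Ȟ^2 = (0 − 0) − 0 = 0, so Ȟ^2 ≅ 0

Ȟ^0(U;F) ≅ Z, Ȟ^1(U;F) ≅ Z, Ȟ^2(U;F) ≅ 0


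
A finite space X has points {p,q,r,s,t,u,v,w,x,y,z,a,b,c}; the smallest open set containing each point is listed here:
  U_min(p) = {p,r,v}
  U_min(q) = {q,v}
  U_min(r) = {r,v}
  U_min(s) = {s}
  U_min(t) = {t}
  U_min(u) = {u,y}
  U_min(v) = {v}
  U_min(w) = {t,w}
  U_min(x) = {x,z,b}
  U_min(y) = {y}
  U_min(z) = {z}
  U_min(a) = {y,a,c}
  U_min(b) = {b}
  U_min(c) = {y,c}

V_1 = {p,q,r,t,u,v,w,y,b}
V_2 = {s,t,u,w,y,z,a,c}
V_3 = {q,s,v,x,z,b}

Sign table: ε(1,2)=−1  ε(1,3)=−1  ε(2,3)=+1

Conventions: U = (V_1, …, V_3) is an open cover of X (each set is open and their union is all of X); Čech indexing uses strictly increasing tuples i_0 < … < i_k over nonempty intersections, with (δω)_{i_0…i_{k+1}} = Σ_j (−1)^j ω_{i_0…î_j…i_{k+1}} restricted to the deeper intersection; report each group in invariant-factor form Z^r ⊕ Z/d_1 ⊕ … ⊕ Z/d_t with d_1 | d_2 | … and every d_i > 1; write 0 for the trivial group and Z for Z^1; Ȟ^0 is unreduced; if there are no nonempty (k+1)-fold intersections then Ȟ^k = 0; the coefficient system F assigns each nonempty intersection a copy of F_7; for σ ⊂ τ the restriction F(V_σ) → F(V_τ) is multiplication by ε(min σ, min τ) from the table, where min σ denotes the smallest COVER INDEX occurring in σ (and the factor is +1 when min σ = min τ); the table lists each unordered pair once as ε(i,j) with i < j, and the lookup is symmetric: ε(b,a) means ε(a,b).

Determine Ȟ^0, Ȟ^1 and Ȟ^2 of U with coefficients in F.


Ȟ^0(U;F) ≅ Z/7,  Ȟ^1(U;F) ≅ Z/7,  Ȟ^2(U;F) ≅ 0

cover nerve:
  V12={t,u,w,y} V13={q,v,b} V23={s,z}
C dims 3,3; δ0: rk_F7 2
Ȟ^0: (3−2)−0=1 ⇒ Z/7
Ȟ^1: (3−0)−2=1 ⇒ Z/7
Ȟ^2: (0−0)−0=0 ⇒ 0
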